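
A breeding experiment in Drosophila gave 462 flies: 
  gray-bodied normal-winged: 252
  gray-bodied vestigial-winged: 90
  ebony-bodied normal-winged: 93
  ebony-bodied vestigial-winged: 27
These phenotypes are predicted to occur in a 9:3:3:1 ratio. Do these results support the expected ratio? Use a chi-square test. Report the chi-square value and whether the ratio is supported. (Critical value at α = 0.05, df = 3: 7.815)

0.961; consistent

Total ratio parts = 16. Expected numbers out of 462:
  gray-bodied normal-winged: 462 × 9/16 = 259.875
  gray-bodied vestigial-winged: 462 × 3/16 = 86.625
  ebony-bodied normal-winged: 462 × 3/16 = 86.625
  ebony-bodied vestigial-winged: 462 × 1/16 = 28.875
χ² = Σ (O − E)² / E
  gray-bodied normal-winged: (252 − 259.875)² / 259.875 = 0.2386
  gray-bodied vestigial-winged: (90 − 86.625)² / 86.625 = 0.1315
  ebony-bodied normal-winged: (93 − 86.625)² / 86.625 = 0.4692
  ebony-bodied vestigial-winged: (27 − 28.875)² / 28.875 = 0.1218
χ² = 0.2386 + 0.1315 + 0.4692 + 0.1218 = 0.9611 ≈ 0.961
Degrees of freedom = 4 − 1 = 3; critical value at α = 0.05 is 7.815.
Since 0.961 < 7.815, we fail to reject the null hypothesis — the data are consistent with the 9:3:3:1 ratio.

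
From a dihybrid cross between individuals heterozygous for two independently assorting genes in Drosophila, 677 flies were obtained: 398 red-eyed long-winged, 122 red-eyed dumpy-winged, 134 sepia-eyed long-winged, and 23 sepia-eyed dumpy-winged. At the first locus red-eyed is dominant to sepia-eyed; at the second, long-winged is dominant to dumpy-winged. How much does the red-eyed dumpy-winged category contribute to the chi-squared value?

0.192

A dihybrid F₂ with independent assortment and complete dominance at both loci gives a 9:3:3:1 phenotypic ratio.
Under the 9:3:3:1 hypothesis (Σ ratio = 16, N = 677):
  red-eyed long-winged: 677 × 9/16 = 380.8125
  red-eyed dumpy-winged: 677 × 3/16 = 126.9375
  sepia-eyed long-winged: 677 × 3/16 = 126.9375
  sepia-eyed dumpy-winged: 677 × 1/16 = 42.3125
Contribution of red-eyed dumpy-winged: (122 − 126.9375)² / 126.9375 = 0.1921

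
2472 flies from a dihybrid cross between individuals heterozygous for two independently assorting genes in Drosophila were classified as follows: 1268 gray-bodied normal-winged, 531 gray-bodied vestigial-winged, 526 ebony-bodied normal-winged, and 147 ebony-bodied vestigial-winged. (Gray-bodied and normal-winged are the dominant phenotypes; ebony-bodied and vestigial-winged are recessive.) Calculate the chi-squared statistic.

29.414

A dihybrid F₂ with independent assortment and complete dominance at both loci gives a 9:3:3:1 phenotypic ratio.
Expected counts for N = 2472 under a 9:3:3:1 ratio (total parts = 16):
  gray-bodied normal-winged: 2472 × 9/16 = 1390.5
  gray-bodied vestigial-winged: 2472 × 3/16 = 463.5
  ebony-bodied normal-winged: 2472 × 3/16 = 463.5
  ebony-bodied vestigial-winged: 2472 × 1/16 = 154.5
χ² = Σ (O − E)² / E
  gray-bodied normal-winged: (1268 − 1390.5)² / 1390.5 = 10.7920
  gray-bodied vestigial-winged: (531 − 463.5)² / 463.5 = 9.8301
  ebony-bodied normal-winged: (526 − 463.5)² / 463.5 = 8.4277
  ebony-bodied vestigial-winged: (147 − 154.5)² / 154.5 = 0.3641
χ² = 10.7920 + 9.8301 + 8.4277 + 0.3641 = 29.4139 ≈ 29.414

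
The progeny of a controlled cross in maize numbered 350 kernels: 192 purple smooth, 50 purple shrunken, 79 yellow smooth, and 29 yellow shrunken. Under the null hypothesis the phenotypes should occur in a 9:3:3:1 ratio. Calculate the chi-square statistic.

8.888

Total ratio parts = 16. Expected numbers out of 350:
  purple smooth: 350 × 9/16 = 196.875
  purple shrunken: 350 × 3/16 = 65.625
  yellow smooth: 350 × 3/16 = 65.625
  yellow shrunken: 350 × 1/16 = 21.875
χ² = Σ (O − E)² / E
  purple smooth: (192 − 196.875)² / 196.875 = 0.1207
  purple shrunken: (50 − 65.625)² / 65.625 = 3.7202
  yellow smooth: (79 − 65.625)² / 65.625 = 2.7260
  yellow shrunken: (29 − 21.875)² / 21.875 = 2.3207
χ² = 0.1207 + 3.7202 + 2.7260 + 2.3207 = 8.8876 ≈ 8.888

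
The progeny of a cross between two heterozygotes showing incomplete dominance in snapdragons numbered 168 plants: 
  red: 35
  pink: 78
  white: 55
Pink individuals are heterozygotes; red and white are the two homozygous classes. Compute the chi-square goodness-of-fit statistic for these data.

With incomplete dominance, a heterozygote × heterozygote cross gives a 1:2:1 phenotypic ratio.
Total ratio parts = 4. Expected numbers out of 168:
  red: 168 × 1/4 = 42
  pink: 168 × 2/4 = 84
  white: 168 × 1/4 = 42
χ² = Σ (O − E)² / E
  red: (35 − 42)² / 42 = 1.1667
  pink: (78 − 84)² / 84 = 0.4286
  white: (55 − 42)² / 42 = 4.0238
χ² = 1.1667 + 0.4286 + 4.0238 = 5.6191 ≈ 5.619

5.619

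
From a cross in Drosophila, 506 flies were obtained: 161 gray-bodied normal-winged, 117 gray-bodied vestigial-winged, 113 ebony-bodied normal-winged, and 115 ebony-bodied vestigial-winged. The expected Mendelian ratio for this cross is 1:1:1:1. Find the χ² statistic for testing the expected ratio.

Under the 1:1:1:1 hypothesis (Σ ratio = 4, N = 506):
  gray-bodied normal-winged: 506 × 1/4 = 126.5
  gray-bodied vestigial-winged: 506 × 1/4 = 126.5
  ebony-bodied normal-winged: 506 × 1/4 = 126.5
  ebony-bodied vestigial-winged: 506 × 1/4 = 126.5
χ² = Σ (O − E)² / E
  gray-bodied normal-winged: (161 − 126.5)² / 126.5 = 9.4091
  gray-bodied vestigial-winged: (117 − 126.5)² / 126.5 = 0.7134
  ebony-bodied normal-winged: (113 − 126.5)² / 126.5 = 1.4407
  ebony-bodied vestigial-winged: (115 − 126.5)² / 126.5 = 1.0455
χ² = 9.4091 + 0.7134 + 1.4407 + 1.0455 = 12.6087 ≈ 12.609

12.609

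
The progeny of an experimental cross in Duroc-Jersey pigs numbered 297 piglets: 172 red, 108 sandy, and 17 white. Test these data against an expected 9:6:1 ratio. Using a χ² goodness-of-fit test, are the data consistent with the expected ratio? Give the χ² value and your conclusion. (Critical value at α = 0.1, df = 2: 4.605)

Under the 9:6:1 hypothesis (Σ ratio = 16, N = 297):
  red: 297 × 9/16 = 167.0625
  sandy: 297 × 6/16 = 111.375
  white: 297 × 1/16 = 18.5625
χ² = Σ (O − E)² / E
  red: (172 − 167.0625)² / 167.0625 = 0.1459
  sandy: (108 − 111.375)² / 111.375 = 0.1023
  white: (17 − 18.5625)² / 18.5625 = 0.1315
χ² = 0.1459 + 0.1023 + 0.1315 = 0.3797 ≈ 0.380
Degrees of freedom = 3 − 1 = 2; critical value at α = 0.1 is 4.605.
Since 0.380 < 4.605, we fail to reject the null hypothesis — the data are consistent with the 9:6:1 ratio.

0.380; consistent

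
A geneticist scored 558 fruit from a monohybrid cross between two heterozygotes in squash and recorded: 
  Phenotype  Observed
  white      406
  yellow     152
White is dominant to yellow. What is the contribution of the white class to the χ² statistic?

For a monohybrid cross between heterozygotes with complete dominance, the expected phenotypic ratio is 3:1.
Total ratio parts = 4. Expected numbers out of 558:
  white: 558 × 3/4 = 418.5
  yellow: 558 × 1/4 = 139.5
Contribution of white: (406 − 418.5)² / 418.5 = 0.3734

0.373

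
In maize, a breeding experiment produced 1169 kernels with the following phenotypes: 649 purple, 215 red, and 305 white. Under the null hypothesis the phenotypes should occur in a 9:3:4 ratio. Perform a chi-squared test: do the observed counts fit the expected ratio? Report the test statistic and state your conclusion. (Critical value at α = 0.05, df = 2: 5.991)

0.748; consistent

Expected counts for N = 1169 under a 9:3:4 ratio (total parts = 16):
  purple: 1169 × 9/16 = 657.5625
  red: 1169 × 3/16 = 219.1875
  white: 1169 × 4/16 = 292.25
χ² = Σ (O − E)² / E
  purple: (649 − 657.5625)² / 657.5625 = 0.1115
  red: (215 − 219.1875)² / 219.1875 = 0.0800
  white: (305 − 292.25)² / 292.25 = 0.5562
χ² = 0.1115 + 0.0800 + 0.5562 = 0.7477 ≈ 0.748
Degrees of freedom = 3 − 1 = 2; critical value at α = 0.05 is 5.991.
Since 0.748 < 5.991, we fail to reject the null hypothesis — the data are consistent with the 9:3:4 ratio.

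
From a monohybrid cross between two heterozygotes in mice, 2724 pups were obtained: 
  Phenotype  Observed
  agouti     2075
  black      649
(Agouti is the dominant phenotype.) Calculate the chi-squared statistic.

For a monohybrid cross between heterozygotes with complete dominance, the expected phenotypic ratio is 3:1.
Under the 3:1 hypothesis (Σ ratio = 4, N = 2724):
  agouti: 2724 × 3/4 = 2043
  black: 2724 × 1/4 = 681
χ² = Σ (O − E)² / E
  agouti: (2075 − 2043)² / 2043 = 0.5012
  black: (649 − 681)² / 681 = 1.5037
χ² = 0.5012 + 1.5037 = 2.0049 ≈ 2.005

2.005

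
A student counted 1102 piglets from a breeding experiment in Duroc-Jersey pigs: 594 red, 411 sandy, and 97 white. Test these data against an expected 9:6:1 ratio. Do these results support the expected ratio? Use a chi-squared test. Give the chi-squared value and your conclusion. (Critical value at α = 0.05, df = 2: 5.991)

12.577; not consistent

Under the 9:6:1 hypothesis (Σ ratio = 16, N = 1102):
  red: 1102 × 9/16 = 619.875
  sandy: 1102 × 6/16 = 413.25
  white: 1102 × 1/16 = 68.875
χ² = Σ (O − E)² / E
  red: (594 − 619.875)² / 619.875 = 1.0801
  sandy: (411 − 413.25)² / 413.25 = 0.0123
  white: (97 − 68.875)² / 68.875 = 11.4848
χ² = 1.0801 + 0.0123 + 11.4848 = 12.5772 ≈ 12.577
Degrees of freedom = 3 − 1 = 2; critical value at α = 0.05 is 5.991.
Since 12.577 > 5.991, we reject the null hypothesis — the data do not fit the 9:6:1 ratio.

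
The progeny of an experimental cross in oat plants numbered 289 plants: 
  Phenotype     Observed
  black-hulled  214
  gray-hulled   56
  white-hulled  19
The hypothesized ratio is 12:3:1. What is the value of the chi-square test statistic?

0.144

Expected counts for N = 289 under a 12:3:1 ratio (total parts = 16):
  black-hulled: 289 × 12/16 = 216.75
  gray-hulled: 289 × 3/16 = 54.1875
  white-hulled: 289 × 1/16 = 18.0625
χ² = Σ (O − E)² / E
  black-hulled: (214 − 216.75)² / 216.75 = 0.0349
  gray-hulled: (56 − 54.1875)² / 54.1875 = 0.0606
  white-hulled: (19 − 18.0625)² / 18.0625 = 0.0487
χ² = 0.0349 + 0.0606 + 0.0487 = 0.1442 ≈ 0.144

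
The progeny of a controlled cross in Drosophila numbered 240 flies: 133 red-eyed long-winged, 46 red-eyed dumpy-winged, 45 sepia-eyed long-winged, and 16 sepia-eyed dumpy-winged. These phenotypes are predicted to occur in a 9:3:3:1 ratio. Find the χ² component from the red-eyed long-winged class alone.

Expected counts for N = 240 under a 9:3:3:1 ratio (total parts = 16):
  red-eyed long-winged: 240 × 9/16 = 135
  red-eyed dumpy-winged: 240 × 3/16 = 45
  sepia-eyed long-winged: 240 × 3/16 = 45
  sepia-eyed dumpy-winged: 240 × 1/16 = 15
Contribution of red-eyed long-winged: (133 − 135)² / 135 = 0.0296

0.030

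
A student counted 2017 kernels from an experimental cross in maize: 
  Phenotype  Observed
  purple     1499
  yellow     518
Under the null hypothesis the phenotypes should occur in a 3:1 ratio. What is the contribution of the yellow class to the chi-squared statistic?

0.375

Under the 3:1 hypothesis (Σ ratio = 4, N = 2017):
  purple: 2017 × 3/4 = 1512.75
  yellow: 2017 × 1/4 = 504.25
Contribution of yellow: (518 − 504.25)² / 504.25 = 0.3749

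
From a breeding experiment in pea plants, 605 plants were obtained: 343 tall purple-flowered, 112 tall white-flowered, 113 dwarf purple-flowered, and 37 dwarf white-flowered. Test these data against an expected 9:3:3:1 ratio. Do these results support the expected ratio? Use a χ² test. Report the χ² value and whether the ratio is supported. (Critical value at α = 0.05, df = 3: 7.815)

0.059; consistent

The 9:3:3:1 ratio has 16 parts, so with N = 605 the expected counts are:
  tall purple-flowered: 605 × 9/16 = 340.3125
  tall white-flowered: 605 × 3/16 = 113.4375
  dwarf purple-flowered: 605 × 3/16 = 113.4375
  dwarf white-flowered: 605 × 1/16 = 37.8125
χ² = Σ (O − E)² / E
  tall purple-flowered: (343 − 340.3125)² / 340.3125 = 0.0212
  tall white-flowered: (112 − 113.4375)² / 113.4375 = 0.0182
  dwarf purple-flowered: (113 − 113.4375)² / 113.4375 = 0.0017
  dwarf white-flowered: (37 − 37.8125)² / 37.8125 = 0.0175
χ² = 0.0212 + 0.0182 + 0.0017 + 0.0175 = 0.0586 ≈ 0.059
Degrees of freedom = 4 − 1 = 3; critical value at α = 0.05 is 7.815.
Since 0.059 < 7.815, we fail to reject the null hypothesis — the data are consistent with the 9:3:3:1 ratio.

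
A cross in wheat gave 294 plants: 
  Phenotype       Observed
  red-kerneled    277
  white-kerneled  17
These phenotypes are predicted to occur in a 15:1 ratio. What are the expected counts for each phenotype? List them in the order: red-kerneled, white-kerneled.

The 15:1 ratio has 16 parts, so with N = 294 the expected counts are:
  red-kerneled: 294 × 15/16 = 275.625
  white-kerneled: 294 × 1/16 = 18.375

275.625, 18.375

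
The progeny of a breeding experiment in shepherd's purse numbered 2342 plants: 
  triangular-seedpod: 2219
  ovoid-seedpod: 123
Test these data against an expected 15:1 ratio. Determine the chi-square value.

3.982

The 15:1 ratio has 16 parts, so with N = 2342 the expected counts are:
  triangular-seedpod: 2342 × 15/16 = 2195.625
  ovoid-seedpod: 2342 × 1/16 = 146.375
χ² = Σ (O − E)² / E
  triangular-seedpod: (2219 − 2195.625)² / 2195.625 = 0.2489
  ovoid-seedpod: (123 − 146.375)² / 146.375 = 3.7328
χ² = 0.2489 + 3.7328 = 3.9817 ≈ 3.982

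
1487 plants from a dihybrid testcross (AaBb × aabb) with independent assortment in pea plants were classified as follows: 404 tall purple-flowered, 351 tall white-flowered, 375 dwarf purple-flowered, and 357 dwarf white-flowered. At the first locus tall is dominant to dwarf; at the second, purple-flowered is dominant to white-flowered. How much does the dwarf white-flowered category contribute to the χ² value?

0.585

A dihybrid testcross with independent assortment gives a 1:1:1:1 ratio.
Expected counts for N = 1487 under a 1:1:1:1 ratio (total parts = 4):
  tall purple-flowered: 1487 × 1/4 = 371.75
  tall white-flowered: 1487 × 1/4 = 371.75
  dwarf purple-flowered: 1487 × 1/4 = 371.75
  dwarf white-flowered: 1487 × 1/4 = 371.75
Contribution of dwarf white-flowered: (357 − 371.75)² / 371.75 = 0.5852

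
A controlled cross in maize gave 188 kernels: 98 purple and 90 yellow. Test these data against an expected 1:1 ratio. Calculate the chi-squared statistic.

0.340

The 1:1 ratio has 2 parts, so with N = 188 the expected counts are:
  purple: 188 × 1/2 = 94
  yellow: 188 × 1/2 = 94
χ² = Σ (O − E)² / E
  purple: (98 − 94)² / 94 = 0.1702
  yellow: (90 − 94)² / 94 = 0.1702
χ² = 0.1702 + 0.1702 = 0.3404 ≈ 0.340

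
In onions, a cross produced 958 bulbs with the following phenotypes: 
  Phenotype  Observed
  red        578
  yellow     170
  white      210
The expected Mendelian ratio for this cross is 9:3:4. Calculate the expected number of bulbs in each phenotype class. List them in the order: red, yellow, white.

538.875, 179.625, 239.5

Under the 9:3:4 hypothesis (Σ ratio = 16, N = 958):
  red: 958 × 9/16 = 538.875
  yellow: 958 × 3/16 = 179.625
  white: 958 × 4/16 = 239.5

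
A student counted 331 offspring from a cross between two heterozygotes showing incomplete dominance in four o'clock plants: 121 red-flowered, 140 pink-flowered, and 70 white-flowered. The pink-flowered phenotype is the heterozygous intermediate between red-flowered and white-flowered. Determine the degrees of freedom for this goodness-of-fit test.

With incomplete dominance, a heterozygote × heterozygote cross gives a 1:2:1 phenotypic ratio.
A goodness-of-fit test with 3 phenotype classes has df = 3 − 1 = 2.

2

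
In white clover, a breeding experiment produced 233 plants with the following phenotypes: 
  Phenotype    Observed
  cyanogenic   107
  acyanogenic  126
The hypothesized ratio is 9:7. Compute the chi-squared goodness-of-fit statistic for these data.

10.098

Under the 9:7 hypothesis (Σ ratio = 16, N = 233):
  cyanogenic: 233 × 9/16 = 131.0625
  acyanogenic: 233 × 7/16 = 101.9375
χ² = Σ (O − E)² / E
  cyanogenic: (107 − 131.0625)² / 131.0625 = 4.4178
  acyanogenic: (126 − 101.9375)² / 101.9375 = 5.6800
χ² = 4.4178 + 5.6800 = 10.0978 ≈ 10.098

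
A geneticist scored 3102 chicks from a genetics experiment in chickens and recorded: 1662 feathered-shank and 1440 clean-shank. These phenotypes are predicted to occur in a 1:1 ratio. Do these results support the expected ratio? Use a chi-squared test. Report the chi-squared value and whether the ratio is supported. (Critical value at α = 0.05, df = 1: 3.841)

15.888; not consistent

Total ratio parts = 2. Expected numbers out of 3102:
  feathered-shank: 3102 × 1/2 = 1551
  clean-shank: 3102 × 1/2 = 1551
χ² = Σ (O − E)² / E
  feathered-shank: (1662 − 1551)² / 1551 = 7.9439
  clean-shank: (1440 − 1551)² / 1551 = 7.9439
χ² = 7.9439 + 7.9439 = 15.8878 ≈ 15.888
Degrees of freedom = 2 − 1 = 1; critical value at α = 0.05 is 3.841.
Since 15.888 > 3.841, we reject the null hypothesis — the data do not fit the 1:1 ratio.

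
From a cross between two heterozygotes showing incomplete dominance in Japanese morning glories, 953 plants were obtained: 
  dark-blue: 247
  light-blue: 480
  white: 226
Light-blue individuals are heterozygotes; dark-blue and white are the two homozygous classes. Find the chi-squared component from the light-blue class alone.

0.026

With incomplete dominance, a heterozygote × heterozygote cross gives a 1:2:1 phenotypic ratio.
The 1:2:1 ratio has 4 parts, so with N = 953 the expected counts are:
  dark-blue: 953 × 1/4 = 238.25
  light-blue: 953 × 2/4 = 476.5
  white: 953 × 1/4 = 238.25
Contribution of light-blue: (480 − 476.5)² / 476.5 = 0.0257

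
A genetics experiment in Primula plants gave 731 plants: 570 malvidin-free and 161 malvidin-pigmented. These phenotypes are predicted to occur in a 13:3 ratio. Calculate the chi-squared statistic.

Under the 13:3 hypothesis (Σ ratio = 16, N = 731):
  malvidin-free: 731 × 13/16 = 593.9375
  malvidin-pigmented: 731 × 3/16 = 137.0625
χ² = Σ (O − E)² / E
  malvidin-free: (570 − 593.9375)² / 593.9375 = 0.9648
  malvidin-pigmented: (161 − 137.0625)² / 137.0625 = 4.1806
χ² = 0.9648 + 4.1806 = 5.1454 ≈ 5.145

5.145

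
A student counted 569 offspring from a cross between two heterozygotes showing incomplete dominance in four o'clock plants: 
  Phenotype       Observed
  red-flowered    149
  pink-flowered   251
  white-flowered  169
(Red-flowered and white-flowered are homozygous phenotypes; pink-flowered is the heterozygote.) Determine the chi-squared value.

With incomplete dominance, a heterozygote × heterozygote cross gives a 1:2:1 phenotypic ratio.
Total ratio parts = 4. Expected numbers out of 569:
  red-flowered: 569 × 1/4 = 142.25
  pink-flowered: 569 × 2/4 = 284.5
  white-flowered: 569 × 1/4 = 142.25
χ² = Σ (O − E)² / E
  red-flowered: (149 − 142.25)² / 142.25 = 0.3203
  pink-flowered: (251 − 284.5)² / 284.5 = 3.9446
  white-flowered: (169 − 142.25)² / 142.25 = 5.0303
χ² = 0.3203 + 3.9446 + 5.0303 = 9.2952 ≈ 9.295

9.295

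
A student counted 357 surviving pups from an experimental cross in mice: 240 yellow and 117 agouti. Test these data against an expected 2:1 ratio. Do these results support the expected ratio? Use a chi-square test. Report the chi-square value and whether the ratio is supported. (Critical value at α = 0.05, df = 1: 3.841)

Expected counts for N = 357 under a 2:1 ratio (total parts = 3):
  yellow: 357 × 2/3 = 238
  agouti: 357 × 1/3 = 119
χ² = Σ (O − E)² / E
  yellow: (240 − 238)² / 238 = 0.0168
  agouti: (117 − 119)² / 119 = 0.0336
χ² = 0.0168 + 0.0336 = 0.0504 ≈ 0.050
Degrees of freedom = 2 − 1 = 1; critical value at α = 0.05 is 3.841.
Since 0.050 < 3.841, we fail to reject the null hypothesis — the data are consistent with the 2:1 ratio.

0.050; consistent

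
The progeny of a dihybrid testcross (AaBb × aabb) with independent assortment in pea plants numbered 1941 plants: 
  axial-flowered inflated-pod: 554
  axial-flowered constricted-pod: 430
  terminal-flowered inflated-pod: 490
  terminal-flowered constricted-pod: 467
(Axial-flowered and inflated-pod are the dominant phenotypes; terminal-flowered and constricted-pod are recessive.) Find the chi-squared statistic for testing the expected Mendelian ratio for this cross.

A dihybrid testcross with independent assortment gives a 1:1:1:1 ratio.
Under the 1:1:1:1 hypothesis (Σ ratio = 4, N = 1941):
  axial-flowered inflated-pod: 1941 × 1/4 = 485.25
  axial-flowered constricted-pod: 1941 × 1/4 = 485.25
  terminal-flowered inflated-pod: 1941 × 1/4 = 485.25
  terminal-flowered constricted-pod: 1941 × 1/4 = 485.25
χ² = Σ (O − E)² / E
  axial-flowered inflated-pod: (554 − 485.25)² / 485.25 = 9.7405
  axial-flowered constricted-pod: (430 − 485.25)² / 485.25 = 6.2907
  terminal-flowered inflated-pod: (490 − 485.25)² / 485.25 = 0.0465
  terminal-flowered constricted-pod: (467 − 485.25)² / 485.25 = 0.6864
χ² = 9.7405 + 6.2907 + 0.0465 + 0.6864 = 16.7641 ≈ 16.764

16.764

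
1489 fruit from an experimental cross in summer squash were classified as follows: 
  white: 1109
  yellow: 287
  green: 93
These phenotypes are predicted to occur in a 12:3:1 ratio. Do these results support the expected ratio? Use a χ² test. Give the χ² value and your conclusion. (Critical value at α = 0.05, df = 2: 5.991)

The 12:3:1 ratio has 16 parts, so with N = 1489 the expected counts are:
  white: 1489 × 12/16 = 1116.75
  yellow: 1489 × 3/16 = 279.1875
  green: 1489 × 1/16 = 93.0625
χ² = Σ (O − E)² / E
  white: (1109 − 1116.75)² / 1116.75 = 0.0538
  yellow: (287 − 279.1875)² / 279.1875 = 0.2186
  green: (93 − 93.0625)² / 93.0625 = 0.0000
χ² = 0.0538 + 0.2186 + 0.0000 = 0.2724 ≈ 0.272
Degrees of freedom = 3 − 1 = 2; critical value at α = 0.05 is 5.991.
Since 0.272 < 5.991, we fail to reject the null hypothesis — the data are consistent with the 12:3:1 ratio.

0.272; consistent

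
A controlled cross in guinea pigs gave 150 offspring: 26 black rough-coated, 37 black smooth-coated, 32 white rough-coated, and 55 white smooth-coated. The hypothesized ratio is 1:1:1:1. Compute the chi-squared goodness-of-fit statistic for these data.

Under the 1:1:1:1 hypothesis (Σ ratio = 4, N = 150):
  black rough-coated: 150 × 1/4 = 37.5
  black smooth-coated: 150 × 1/4 = 37.5
  white rough-coated: 150 × 1/4 = 37.5
  white smooth-coated: 150 × 1/4 = 37.5
χ² = Σ (O − E)² / E
  black rough-coated: (26 − 37.5)² / 37.5 = 3.5267
  black smooth-coated: (37 − 37.5)² / 37.5 = 0.0067
  white rough-coated: (32 − 37.5)² / 37.5 = 0.8067
  white smooth-coated: (55 − 37.5)² / 37.5 = 8.1667
χ² = 3.5267 + 0.0067 + 0.8067 + 8.1667 = 12.5068 ≈ 12.507

12.507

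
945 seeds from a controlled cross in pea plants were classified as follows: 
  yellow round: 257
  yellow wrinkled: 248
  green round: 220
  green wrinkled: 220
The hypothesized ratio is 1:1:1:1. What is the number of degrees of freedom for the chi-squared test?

3

A goodness-of-fit test with 4 phenotype classes has df = 4 − 1 = 3.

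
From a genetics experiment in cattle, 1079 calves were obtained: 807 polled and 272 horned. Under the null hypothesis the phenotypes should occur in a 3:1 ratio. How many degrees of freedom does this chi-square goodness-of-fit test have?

1

A goodness-of-fit test with 2 phenotype classes has df = 2 − 1 = 1.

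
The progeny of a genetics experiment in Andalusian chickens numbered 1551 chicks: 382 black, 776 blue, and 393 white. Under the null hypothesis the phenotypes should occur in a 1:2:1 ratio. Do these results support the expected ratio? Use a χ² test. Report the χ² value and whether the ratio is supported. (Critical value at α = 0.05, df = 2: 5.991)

The 1:2:1 ratio has 4 parts, so with N = 1551 the expected counts are:
  black: 1551 × 1/4 = 387.75
  blue: 1551 × 2/4 = 775.5
  white: 1551 × 1/4 = 387.75
χ² = Σ (O − E)² / E
  black: (382 − 387.75)² / 387.75 = 0.0853
  blue: (776 − 775.5)² / 775.5 = 0.0003
  white: (393 − 387.75)² / 387.75 = 0.0711
χ² = 0.0853 + 0.0003 + 0.0711 = 0.1567 ≈ 0.157
Degrees of freedom = 3 − 1 = 2; critical value at α = 0.05 is 5.991.
Since 0.157 < 5.991, we fail to reject the null hypothesis — the data are consistent with the 1:2:1 ratio.

0.157; consistent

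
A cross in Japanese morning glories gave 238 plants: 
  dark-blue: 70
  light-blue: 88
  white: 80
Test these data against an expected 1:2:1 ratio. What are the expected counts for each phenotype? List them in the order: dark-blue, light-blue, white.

59.5, 119, 59.5

The 1:2:1 ratio has 4 parts, so with N = 238 the expected counts are:
  dark-blue: 238 × 1/4 = 59.5
  light-blue: 238 × 2/4 = 119
  white: 238 × 1/4 = 59.5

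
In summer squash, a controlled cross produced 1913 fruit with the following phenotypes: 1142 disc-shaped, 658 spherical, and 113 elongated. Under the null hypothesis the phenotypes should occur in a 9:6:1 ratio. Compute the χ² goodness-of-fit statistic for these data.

Expected counts for N = 1913 under a 9:6:1 ratio (total parts = 16):
  disc-shaped: 1913 × 9/16 = 1076.0625
  spherical: 1913 × 6/16 = 717.375
  elongated: 1913 × 1/16 = 119.5625
χ² = Σ (O − E)² / E
  disc-shaped: (1142 − 1076.0625)² / 1076.0625 = 4.0404
  spherical: (658 − 717.375)² / 717.375 = 4.9143
  elongated: (113 − 119.5625)² / 119.5625 = 0.3602
χ² = 4.0404 + 4.9143 + 0.3602 = 9.3149 ≈ 9.315

9.315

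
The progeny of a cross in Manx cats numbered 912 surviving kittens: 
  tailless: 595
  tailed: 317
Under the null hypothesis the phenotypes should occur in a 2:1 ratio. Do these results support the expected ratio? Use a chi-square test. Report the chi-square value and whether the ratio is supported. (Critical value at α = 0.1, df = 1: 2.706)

The 2:1 ratio has 3 parts, so with N = 912 the expected counts are:
  tailless: 912 × 2/3 = 608
  tailed: 912 × 1/3 = 304
χ² = Σ (O − E)² / E
  tailless: (595 − 608)² / 608 = 0.2780
  tailed: (317 − 304)² / 304 = 0.5559
χ² = 0.2780 + 0.5559 = 0.8339 ≈ 0.834
Degrees of freedom = 2 − 1 = 1; critical value at α = 0.1 is 2.706.
Since 0.834 < 2.706, we fail to reject the null hypothesis — the data are consistent with the 2:1 ratio.

0.834; consistent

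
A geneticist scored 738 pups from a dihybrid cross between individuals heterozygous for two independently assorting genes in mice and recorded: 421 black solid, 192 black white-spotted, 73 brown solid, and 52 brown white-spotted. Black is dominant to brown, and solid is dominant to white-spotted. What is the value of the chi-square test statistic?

A dihybrid F₂ with independent assortment and complete dominance at both loci gives a 9:3:3:1 phenotypic ratio.
The 9:3:3:1 ratio has 16 parts, so with N = 738 the expected counts are:
  black solid: 738 × 9/16 = 415.125
  black white-spotted: 738 × 3/16 = 138.375
  brown solid: 738 × 3/16 = 138.375
  brown white-spotted: 738 × 1/16 = 46.125
χ² = Σ (O − E)² / E
  black solid: (421 − 415.125)² / 415.125 = 0.0831
  black white-spotted: (192 − 138.375)² / 138.375 = 20.7815
  brown solid: (73 − 138.375)² / 138.375 = 30.8863
  brown white-spotted: (52 − 46.125)² / 46.125 = 0.7483
χ² = 0.0831 + 20.7815 + 30.8863 + 0.7483 = 52.4992 ≈ 52.499

52.499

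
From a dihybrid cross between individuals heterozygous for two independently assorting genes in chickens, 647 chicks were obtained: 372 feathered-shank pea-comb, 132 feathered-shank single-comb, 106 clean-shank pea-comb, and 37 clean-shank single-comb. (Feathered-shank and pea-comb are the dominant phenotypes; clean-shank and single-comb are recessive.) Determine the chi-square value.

A dihybrid F₂ with independent assortment and complete dominance at both loci gives a 9:3:3:1 phenotypic ratio.
Total ratio parts = 16. Expected numbers out of 647:
  feathered-shank pea-comb: 647 × 9/16 = 363.9375
  feathered-shank single-comb: 647 × 3/16 = 121.3125
  clean-shank pea-comb: 647 × 3/16 = 121.3125
  clean-shank single-comb: 647 × 1/16 = 40.4375
χ² = Σ (O − E)² / E
  feathered-shank pea-comb: (372 − 363.9375)² / 363.9375 = 0.1786
  feathered-shank single-comb: (132 − 121.3125)² / 121.3125 = 0.9416
  clean-shank pea-comb: (106 − 121.3125)² / 121.3125 = 1.9328
  clean-shank single-comb: (37 − 40.4375)² / 40.4375 = 0.2922
χ² = 0.1786 + 0.9416 + 1.9328 + 0.2922 = 3.3452 ≈ 3.345

3.345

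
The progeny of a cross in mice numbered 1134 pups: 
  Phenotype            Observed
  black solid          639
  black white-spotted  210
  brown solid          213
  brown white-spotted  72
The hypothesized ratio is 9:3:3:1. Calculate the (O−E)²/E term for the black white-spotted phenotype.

Expected counts for N = 1134 under a 9:3:3:1 ratio (total parts = 16):
  black solid: 1134 × 9/16 = 637.875
  black white-spotted: 1134 × 3/16 = 212.625
  brown solid: 1134 × 3/16 = 212.625
  brown white-spotted: 1134 × 1/16 = 70.875
Contribution of black white-spotted: (210 − 212.625)² / 212.625 = 0.0324

0.032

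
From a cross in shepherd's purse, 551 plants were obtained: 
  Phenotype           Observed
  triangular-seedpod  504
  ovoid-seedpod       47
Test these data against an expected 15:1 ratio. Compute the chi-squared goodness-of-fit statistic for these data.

4.888

Under the 15:1 hypothesis (Σ ratio = 16, N = 551):
  triangular-seedpod: 551 × 15/16 = 516.5625
  ovoid-seedpod: 551 × 1/16 = 34.4375
χ² = Σ (O − E)² / E
  triangular-seedpod: (504 − 516.5625)² / 516.5625 = 0.3055
  ovoid-seedpod: (47 − 34.4375)² / 34.4375 = 4.5827
χ² = 0.3055 + 4.5827 = 4.8882 ≈ 4.888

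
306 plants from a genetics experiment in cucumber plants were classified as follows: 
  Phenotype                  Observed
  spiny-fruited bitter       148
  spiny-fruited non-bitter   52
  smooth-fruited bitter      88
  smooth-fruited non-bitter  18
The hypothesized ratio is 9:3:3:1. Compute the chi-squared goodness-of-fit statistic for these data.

20.298

The 9:3:3:1 ratio has 16 parts, so with N = 306 the expected counts are:
  spiny-fruited bitter: 306 × 9/16 = 172.125
  spiny-fruited non-bitter: 306 × 3/16 = 57.375
  smooth-fruited bitter: 306 × 3/16 = 57.375
  smooth-fruited non-bitter: 306 × 1/16 = 19.125
χ² = Σ (O − E)² / E
  spiny-fruited bitter: (148 − 172.125)² / 172.125 = 3.3814
  spiny-fruited non-bitter: (52 − 57.375)² / 57.375 = 0.5035
  smooth-fruited bitter: (88 − 57.375)² / 57.375 = 16.3467
  smooth-fruited non-bitter: (18 − 19.125)² / 19.125 = 0.0662
χ² = 3.3814 + 0.5035 + 16.3467 + 0.0662 = 20.2978 ≈ 20.298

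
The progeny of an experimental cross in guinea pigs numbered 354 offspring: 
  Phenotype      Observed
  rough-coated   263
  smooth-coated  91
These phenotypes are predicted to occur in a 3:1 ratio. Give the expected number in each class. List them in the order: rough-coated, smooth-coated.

265.5, 88.5

Expected counts for N = 354 under a 3:1 ratio (total parts = 4):
  rough-coated: 354 × 3/4 = 265.5
  smooth-coated: 354 × 1/4 = 88.5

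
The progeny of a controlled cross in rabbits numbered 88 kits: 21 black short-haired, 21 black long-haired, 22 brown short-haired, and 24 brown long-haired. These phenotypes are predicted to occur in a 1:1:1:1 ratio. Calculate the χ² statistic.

0.273

Expected counts for N = 88 under a 1:1:1:1 ratio (total parts = 4):
  black short-haired: 88 × 1/4 = 22
  black long-haired: 88 × 1/4 = 22
  brown short-haired: 88 × 1/4 = 22
  brown long-haired: 88 × 1/4 = 22
χ² = Σ (O − E)² / E
  black short-haired: (21 − 22)² / 22 = 0.0455
  black long-haired: (21 − 22)² / 22 = 0.0455
  brown short-haired: (22 − 22)² / 22 = 0.0000
  brown long-haired: (24 − 22)² / 22 = 0.1818
χ² = 0.0455 + 0.0455 + 0.0000 + 0.1818 = 0.2728 ≈ 0.273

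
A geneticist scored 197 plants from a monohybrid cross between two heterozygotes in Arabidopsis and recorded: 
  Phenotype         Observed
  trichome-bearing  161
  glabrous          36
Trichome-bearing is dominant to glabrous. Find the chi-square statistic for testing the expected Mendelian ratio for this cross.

For a monohybrid cross between heterozygotes with complete dominance, the expected phenotypic ratio is 3:1.
Expected counts for N = 197 under a 3:1 ratio (total parts = 4):
  trichome-bearing: 197 × 3/4 = 147.75
  glabrous: 197 × 1/4 = 49.25
χ² = Σ (O − E)² / E
  trichome-bearing: (161 − 147.75)² / 147.75 = 1.1882
  glabrous: (36 − 49.25)² / 49.25 = 3.5647
χ² = 1.1882 + 3.5647 = 4.7529 ≈ 4.753

4.753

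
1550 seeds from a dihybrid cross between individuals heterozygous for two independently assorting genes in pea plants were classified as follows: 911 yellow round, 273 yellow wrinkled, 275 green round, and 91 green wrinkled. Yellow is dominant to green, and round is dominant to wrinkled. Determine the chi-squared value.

A dihybrid F₂ with independent assortment and complete dominance at both loci gives a 9:3:3:1 phenotypic ratio.
Expected counts for N = 1550 under a 9:3:3:1 ratio (total parts = 16):
  yellow round: 1550 × 9/16 = 871.875
  yellow wrinkled: 1550 × 3/16 = 290.625
  green round: 1550 × 3/16 = 290.625
  green wrinkled: 1550 × 1/16 = 96.875
χ² = Σ (O − E)² / E
  yellow round: (911 − 871.875)² / 871.875 = 1.7557
  yellow wrinkled: (273 − 290.625)² / 290.625 = 1.0689
  green round: (275 − 290.625)² / 290.625 = 0.8401
  green wrinkled: (91 − 96.875)² / 96.875 = 0.3563
χ² = 1.7557 + 1.0689 + 0.8401 + 0.3563 = 4.021

4.021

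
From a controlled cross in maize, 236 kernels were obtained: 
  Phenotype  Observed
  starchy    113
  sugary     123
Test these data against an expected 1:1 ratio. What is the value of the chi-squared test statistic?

0.424

Total ratio parts = 2. Expected numbers out of 236:
  starchy: 236 × 1/2 = 118
  sugary: 236 × 1/2 = 118
χ² = Σ (O − E)² / E
  starchy: (113 − 118)² / 118 = 0.2119
  sugary: (123 − 118)² / 118 = 0.2119
χ² = 0.2119 + 0.2119 = 0.4238 ≈ 0.424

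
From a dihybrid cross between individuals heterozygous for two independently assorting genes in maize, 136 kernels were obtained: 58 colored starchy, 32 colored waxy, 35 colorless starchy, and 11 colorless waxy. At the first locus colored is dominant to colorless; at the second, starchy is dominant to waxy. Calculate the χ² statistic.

10.405

A dihybrid F₂ with independent assortment and complete dominance at both loci gives a 9:3:3:1 phenotypic ratio.
The 9:3:3:1 ratio has 16 parts, so with N = 136 the expected counts are:
  colored starchy: 136 × 9/16 = 76.5
  colored waxy: 136 × 3/16 = 25.5
  colorless starchy: 136 × 3/16 = 25.5
  colorless waxy: 136 × 1/16 = 8.5
χ² = Σ (O − E)² / E
  colored starchy: (58 − 76.5)² / 76.5 = 4.4739
  colored waxy: (32 − 25.5)² / 25.5 = 1.6569
  colorless starchy: (35 − 25.5)² / 25.5 = 3.5392
  colorless waxy: (11 − 8.5)² / 8.5 = 0.7353
χ² = 4.4739 + 1.6569 + 3.5392 + 0.7353 = 10.4053 ≈ 10.405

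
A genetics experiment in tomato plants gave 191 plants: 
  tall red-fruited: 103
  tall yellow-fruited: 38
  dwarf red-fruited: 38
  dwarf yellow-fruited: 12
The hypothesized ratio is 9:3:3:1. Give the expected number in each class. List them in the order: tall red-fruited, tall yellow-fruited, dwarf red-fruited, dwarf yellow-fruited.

107.4375, 35.8125, 35.8125, 11.9375

Under the 9:3:3:1 hypothesis (Σ ratio = 16, N = 191):
  tall red-fruited: 191 × 9/16 = 107.4375
  tall yellow-fruited: 191 × 3/16 = 35.8125
  dwarf red-fruited: 191 × 3/16 = 35.8125
  dwarf yellow-fruited: 191 × 1/16 = 11.9375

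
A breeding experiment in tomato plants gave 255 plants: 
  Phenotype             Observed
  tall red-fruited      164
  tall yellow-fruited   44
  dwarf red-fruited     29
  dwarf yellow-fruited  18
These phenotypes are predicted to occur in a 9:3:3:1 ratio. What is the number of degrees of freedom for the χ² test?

A goodness-of-fit test with 4 phenotype classes has df = 4 − 1 = 3.

3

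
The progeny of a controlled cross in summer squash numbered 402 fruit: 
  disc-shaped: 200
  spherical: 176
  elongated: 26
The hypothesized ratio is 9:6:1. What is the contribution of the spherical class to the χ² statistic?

Expected counts for N = 402 under a 9:6:1 ratio (total parts = 16):
  disc-shaped: 402 × 9/16 = 226.125
  spherical: 402 × 6/16 = 150.75
  elongated: 402 × 1/16 = 25.125
Contribution of spherical: (176 − 150.75)² / 150.75 = 4.2293

4.229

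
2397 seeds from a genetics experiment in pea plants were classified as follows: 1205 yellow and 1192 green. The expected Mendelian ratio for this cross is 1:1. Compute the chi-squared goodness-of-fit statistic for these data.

Under the 1:1 hypothesis (Σ ratio = 2, N = 2397):
  yellow: 2397 × 1/2 = 1198.5
  green: 2397 × 1/2 = 1198.5
χ² = Σ (O − E)² / E
  yellow: (1205 − 1198.5)² / 1198.5 = 0.0353
  green: (1192 − 1198.5)² / 1198.5 = 0.0353
χ² = 0.0353 + 0.0353 = 0.0706 ≈ 0.071

0.071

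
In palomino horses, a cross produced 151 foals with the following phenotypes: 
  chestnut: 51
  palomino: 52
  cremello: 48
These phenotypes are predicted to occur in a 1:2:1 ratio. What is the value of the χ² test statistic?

The 1:2:1 ratio has 4 parts, so with N = 151 the expected counts are:
  chestnut: 151 × 1/4 = 37.75
  palomino: 151 × 2/4 = 75.5
  cremello: 151 × 1/4 = 37.75
χ² = Σ (O − E)² / E
  chestnut: (51 − 37.75)² / 37.75 = 4.6507
  palomino: (52 − 75.5)² / 75.5 = 7.3146
  cremello: (48 − 37.75)² / 37.75 = 2.7831
χ² = 4.6507 + 7.3146 + 2.7831 = 14.7484 ≈ 14.748

14.748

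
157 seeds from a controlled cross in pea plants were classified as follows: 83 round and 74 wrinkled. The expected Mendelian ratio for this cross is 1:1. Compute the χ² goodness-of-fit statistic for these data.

0.516

Under the 1:1 hypothesis (Σ ratio = 2, N = 157):
  round: 157 × 1/2 = 78.5
  wrinkled: 157 × 1/2 = 78.5
χ² = Σ (O − E)² / E
  round: (83 − 78.5)² / 78.5 = 0.2580
  wrinkled: (74 − 78.5)² / 78.5 = 0.2580
χ² = 0.2580 + 0.2580 = 0.516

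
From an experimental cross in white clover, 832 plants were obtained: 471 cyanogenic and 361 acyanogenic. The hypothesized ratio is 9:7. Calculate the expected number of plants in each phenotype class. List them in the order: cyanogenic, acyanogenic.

Total ratio parts = 16. Expected numbers out of 832:
  cyanogenic: 832 × 9/16 = 468
  acyanogenic: 832 × 7/16 = 364

468, 364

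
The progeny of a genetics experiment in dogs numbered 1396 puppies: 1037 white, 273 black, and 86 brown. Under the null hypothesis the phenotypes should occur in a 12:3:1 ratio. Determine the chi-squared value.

Total ratio parts = 16. Expected numbers out of 1396:
  white: 1396 × 12/16 = 1047
  black: 1396 × 3/16 = 261.75
  brown: 1396 × 1/16 = 87.25
χ² = Σ (O − E)² / E
  white: (1037 − 1047)² / 1047 = 0.0955
  black: (273 − 261.75)² / 261.75 = 0.4835
  brown: (86 − 87.25)² / 87.25 = 0.0179
χ² = 0.0955 + 0.4835 + 0.0179 = 0.5969 ≈ 0.597

0.597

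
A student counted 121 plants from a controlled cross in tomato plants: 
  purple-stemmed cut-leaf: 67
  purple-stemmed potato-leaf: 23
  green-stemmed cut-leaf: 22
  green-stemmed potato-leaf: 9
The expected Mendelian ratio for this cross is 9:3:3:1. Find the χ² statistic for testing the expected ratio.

Under the 9:3:3:1 hypothesis (Σ ratio = 16, N = 121):
  purple-stemmed cut-leaf: 121 × 9/16 = 68.0625
  purple-stemmed potato-leaf: 121 × 3/16 = 22.6875
  green-stemmed cut-leaf: 121 × 3/16 = 22.6875
  green-stemmed potato-leaf: 121 × 1/16 = 7.5625
χ² = Σ (O − E)² / E
  purple-stemmed cut-leaf: (67 − 68.0625)² / 68.0625 = 0.0166
  purple-stemmed potato-leaf: (23 − 22.6875)² / 22.6875 = 0.0043
  green-stemmed cut-leaf: (22 − 22.6875)² / 22.6875 = 0.0208
  green-stemmed potato-leaf: (9 − 7.5625)² / 7.5625 = 0.2732
χ² = 0.0166 + 0.0043 + 0.0208 + 0.2732 = 0.3149 ≈ 0.315

0.315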